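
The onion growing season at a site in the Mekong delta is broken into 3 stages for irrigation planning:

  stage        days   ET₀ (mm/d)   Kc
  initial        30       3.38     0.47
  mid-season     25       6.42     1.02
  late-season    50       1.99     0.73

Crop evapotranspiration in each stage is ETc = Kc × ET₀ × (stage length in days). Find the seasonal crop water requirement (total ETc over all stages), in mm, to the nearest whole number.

284 mm

initial: 0.47 × 3.38 × 30 = 47.66 mm
mid-season: 1.02 × 6.42 × 25 = 163.71 mm
late-season: 0.73 × 1.99 × 50 = 72.64 mm
Seasonal total = 284.01 mm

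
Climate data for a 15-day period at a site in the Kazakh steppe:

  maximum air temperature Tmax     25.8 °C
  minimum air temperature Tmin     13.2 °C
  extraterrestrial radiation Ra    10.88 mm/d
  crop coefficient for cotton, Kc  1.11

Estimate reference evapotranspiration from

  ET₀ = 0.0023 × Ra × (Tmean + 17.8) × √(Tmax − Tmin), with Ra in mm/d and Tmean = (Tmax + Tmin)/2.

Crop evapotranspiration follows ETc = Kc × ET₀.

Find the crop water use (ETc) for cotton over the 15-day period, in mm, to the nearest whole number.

55 mm

Tmean = (25.8 + 13.2)/2 = 19.50 °C
ET₀ = 0.0023 × 10.88 × (19.50 + 17.8) × √12.6 = 0.0023 × 10.88 × 37.30 × 3.5496 = 3.3132 mm/d
ETc = Kc × ET₀ = 1.11 × 3.3132 = 3.6777 mm/d
Over 15 days: 3.6777 × 15 = 55.166 mm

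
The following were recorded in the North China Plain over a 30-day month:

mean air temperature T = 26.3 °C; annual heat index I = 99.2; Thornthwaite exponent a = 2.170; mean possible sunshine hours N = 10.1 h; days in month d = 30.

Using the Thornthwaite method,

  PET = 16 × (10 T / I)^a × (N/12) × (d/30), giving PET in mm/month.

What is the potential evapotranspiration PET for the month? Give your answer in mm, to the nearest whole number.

112 mm

10T/I = 10 × 26.3 / 99.2 = 2.6512
(10T/I)^a = 2.6512^2.170 = 8.2960
Uncorrected PET = 16 × 8.2960 = 132.736 mm
Correction = (N/12)(d/30) = (10.1/12)(30/30) = 0.8417
PET = 132.736 × 0.8417 = 111.724 mm/month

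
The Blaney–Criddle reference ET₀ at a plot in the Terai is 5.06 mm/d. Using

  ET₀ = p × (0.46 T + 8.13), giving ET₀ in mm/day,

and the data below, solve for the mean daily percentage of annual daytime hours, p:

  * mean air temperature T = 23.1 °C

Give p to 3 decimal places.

p = ET₀ / (0.46 T + 8.13) = 5.06 / (0.46 × 23.1 + 8.13) = 5.06 / 18.756 = 0.2698

0.270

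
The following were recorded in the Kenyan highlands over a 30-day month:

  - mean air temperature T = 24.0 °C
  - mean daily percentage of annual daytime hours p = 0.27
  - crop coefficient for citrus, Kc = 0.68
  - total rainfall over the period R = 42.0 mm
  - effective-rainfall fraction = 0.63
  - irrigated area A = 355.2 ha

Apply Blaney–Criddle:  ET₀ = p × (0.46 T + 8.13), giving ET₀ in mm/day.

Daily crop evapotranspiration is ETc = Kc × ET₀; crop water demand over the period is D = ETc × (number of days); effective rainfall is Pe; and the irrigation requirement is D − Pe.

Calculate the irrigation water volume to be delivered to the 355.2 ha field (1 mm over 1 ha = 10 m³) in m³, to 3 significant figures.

ET₀ = 0.27 × (0.46 × 24.0 + 8.13) = 0.27 × 19.170 = 5.1759 mm/d
ETc = Kc × ET₀ = 0.68 × 5.1759 = 3.5196 mm/d
Crop demand D = ETc × 30 d = 3.5196 × 30 = 105.588 mm
Pe = 0.63 × 42.0 = 26.460 mm
D − Pe = 105.588 − 26.460 = 79.128 mm
Volume = 79.128 mm × 355.2 ha × 10 = 281062.7 m³

281000 m³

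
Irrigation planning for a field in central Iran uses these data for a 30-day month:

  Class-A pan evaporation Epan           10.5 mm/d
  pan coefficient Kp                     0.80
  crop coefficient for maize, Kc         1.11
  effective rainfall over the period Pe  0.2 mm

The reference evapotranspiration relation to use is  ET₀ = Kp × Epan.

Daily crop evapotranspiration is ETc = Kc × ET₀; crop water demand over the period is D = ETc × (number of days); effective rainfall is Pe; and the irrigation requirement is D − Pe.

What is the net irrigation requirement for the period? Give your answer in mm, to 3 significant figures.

ET₀ = 0.80 × 10.5 = 8.4000 mm/d
ETc = Kc × ET₀ = 1.11 × 8.4000 = 9.3240 mm/d
Crop demand D = ETc × 30 d = 9.3240 × 30 = 279.720 mm
D − Pe = 279.720 − 0.2 = 279.520 mm

280 mm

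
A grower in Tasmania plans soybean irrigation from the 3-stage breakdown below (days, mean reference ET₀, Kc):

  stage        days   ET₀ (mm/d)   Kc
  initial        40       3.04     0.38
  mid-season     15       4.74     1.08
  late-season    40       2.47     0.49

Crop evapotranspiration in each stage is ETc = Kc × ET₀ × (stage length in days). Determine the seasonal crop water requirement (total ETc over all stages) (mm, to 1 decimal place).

initial: 0.38 × 3.04 × 40 = 46.21 mm
mid-season: 1.08 × 4.74 × 15 = 76.79 mm
late-season: 0.49 × 2.47 × 40 = 48.41 mm
Seasonal total = 171.41 mm

171.4 mm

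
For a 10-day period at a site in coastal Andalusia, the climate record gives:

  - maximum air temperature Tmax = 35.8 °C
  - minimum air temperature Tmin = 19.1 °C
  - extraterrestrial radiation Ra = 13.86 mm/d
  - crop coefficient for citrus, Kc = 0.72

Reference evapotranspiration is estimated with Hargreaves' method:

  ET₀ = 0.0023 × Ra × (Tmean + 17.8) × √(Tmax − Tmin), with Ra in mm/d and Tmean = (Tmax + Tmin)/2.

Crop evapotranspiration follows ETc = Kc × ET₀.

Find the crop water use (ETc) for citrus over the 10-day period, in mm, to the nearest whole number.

Tmean = (35.8 + 19.1)/2 = 27.45 °C
ET₀ = 0.0023 × 13.86 × (27.45 + 17.8) × √16.7 = 0.0023 × 13.86 × 45.25 × 4.0866 = 5.8948 mm/d
ETc = Kc × ET₀ = 0.72 × 5.8948 = 4.2443 mm/d
Over 10 days: 4.2443 × 10 = 42.443 mm

42 mm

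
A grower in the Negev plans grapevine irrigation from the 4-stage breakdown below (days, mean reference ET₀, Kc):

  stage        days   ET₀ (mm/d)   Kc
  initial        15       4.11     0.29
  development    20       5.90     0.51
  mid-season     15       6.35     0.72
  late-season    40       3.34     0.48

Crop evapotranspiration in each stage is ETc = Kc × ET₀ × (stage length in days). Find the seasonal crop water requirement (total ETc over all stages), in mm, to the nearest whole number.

211 mm

initial: 0.29 × 4.11 × 15 = 17.88 mm
development: 0.51 × 5.90 × 20 = 60.18 mm
mid-season: 0.72 × 6.35 × 15 = 68.58 mm
late-season: 0.48 × 3.34 × 40 = 64.13 mm
Seasonal total = 210.77 mm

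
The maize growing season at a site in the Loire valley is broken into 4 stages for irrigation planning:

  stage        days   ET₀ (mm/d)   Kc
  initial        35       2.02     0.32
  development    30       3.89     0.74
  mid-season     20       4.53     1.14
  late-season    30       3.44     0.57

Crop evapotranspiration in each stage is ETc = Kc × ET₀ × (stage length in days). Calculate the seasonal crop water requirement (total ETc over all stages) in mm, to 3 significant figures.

271 mm

initial: 0.32 × 2.02 × 35 = 22.62 mm
development: 0.74 × 3.89 × 30 = 86.36 mm
mid-season: 1.14 × 4.53 × 20 = 103.28 mm
late-season: 0.57 × 3.44 × 30 = 58.82 mm
Seasonal total = 271.08 mm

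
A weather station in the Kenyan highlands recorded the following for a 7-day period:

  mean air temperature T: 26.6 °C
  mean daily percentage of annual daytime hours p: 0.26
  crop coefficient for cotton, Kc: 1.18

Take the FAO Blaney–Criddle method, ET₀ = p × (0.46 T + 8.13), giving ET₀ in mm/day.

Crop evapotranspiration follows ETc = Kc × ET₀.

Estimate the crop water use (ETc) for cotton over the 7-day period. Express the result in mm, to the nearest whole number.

44 mm

ET₀ = 0.26 × (0.46 × 26.6 + 8.13) = 0.26 × 20.366 = 5.2952 mm/d
ETc = Kc × ET₀ = 1.18 × 5.2952 = 6.2483 mm/d
Over 7 days: 6.2483 × 7 = 43.738 mm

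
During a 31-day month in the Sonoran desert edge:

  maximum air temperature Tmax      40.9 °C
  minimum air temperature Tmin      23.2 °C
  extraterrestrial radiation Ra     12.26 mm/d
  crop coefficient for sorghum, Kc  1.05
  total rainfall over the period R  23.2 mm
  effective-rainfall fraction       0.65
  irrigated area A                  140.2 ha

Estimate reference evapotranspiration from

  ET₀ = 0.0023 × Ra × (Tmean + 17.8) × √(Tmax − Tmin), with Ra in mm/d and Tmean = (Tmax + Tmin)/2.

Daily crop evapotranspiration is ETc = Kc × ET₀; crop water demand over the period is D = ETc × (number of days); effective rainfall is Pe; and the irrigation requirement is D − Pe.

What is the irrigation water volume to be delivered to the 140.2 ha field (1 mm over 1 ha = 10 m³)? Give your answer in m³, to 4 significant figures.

Tmean = (40.9 + 23.2)/2 = 32.05 °C
ET₀ = 0.0023 × 12.26 × (32.05 + 17.8) × √17.7 = 0.0023 × 12.26 × 49.85 × 4.2071 = 5.9138 mm/d
ETc = Kc × ET₀ = 1.05 × 5.9138 = 6.2095 mm/d
Crop demand D = ETc × 31 d = 6.2095 × 31 = 192.495 mm
Pe = 0.65 × 23.2 = 15.080 mm
D − Pe = 192.495 − 15.080 = 177.415 mm
Volume = 177.415 mm × 140.2 ha × 10 = 248735.8 m³

248700 m³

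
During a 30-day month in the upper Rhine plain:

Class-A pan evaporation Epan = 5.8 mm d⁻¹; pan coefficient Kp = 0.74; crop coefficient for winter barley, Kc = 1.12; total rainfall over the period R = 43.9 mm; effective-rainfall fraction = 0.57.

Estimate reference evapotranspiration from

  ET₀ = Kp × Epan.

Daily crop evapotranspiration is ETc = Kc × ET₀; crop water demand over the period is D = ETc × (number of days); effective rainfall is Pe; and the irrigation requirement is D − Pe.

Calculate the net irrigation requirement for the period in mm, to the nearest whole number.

ET₀ = 0.74 × 5.8 = 4.2920 mm/d
ETc = Kc × ET₀ = 1.12 × 4.2920 = 4.8070 mm/d
Crop demand D = ETc × 30 d = 4.8070 × 30 = 144.210 mm
Pe = 0.57 × 43.9 = 25.023 mm
D − Pe = 144.210 − 25.023 = 119.187 mm

119 mm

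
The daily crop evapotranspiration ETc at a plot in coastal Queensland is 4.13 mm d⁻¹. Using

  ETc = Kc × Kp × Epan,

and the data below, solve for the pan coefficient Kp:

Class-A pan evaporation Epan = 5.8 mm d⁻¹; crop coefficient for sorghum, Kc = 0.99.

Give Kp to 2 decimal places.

0.72

ETc = Kc × Kp × Epan  ⇒  Kp = ETc / (Kc × Epan)
Kp = 4.13 / (0.99 × 5.8) = 4.13 / 5.742 = 0.7193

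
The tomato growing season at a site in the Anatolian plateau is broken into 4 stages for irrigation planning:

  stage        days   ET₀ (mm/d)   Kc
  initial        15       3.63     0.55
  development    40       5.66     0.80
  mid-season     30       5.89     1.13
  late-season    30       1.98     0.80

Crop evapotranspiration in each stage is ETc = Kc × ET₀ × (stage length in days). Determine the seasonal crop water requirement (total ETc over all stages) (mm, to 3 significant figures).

initial: 0.55 × 3.63 × 15 = 29.95 mm
development: 0.80 × 5.66 × 40 = 181.12 mm
mid-season: 1.13 × 5.89 × 30 = 199.67 mm
late-season: 0.80 × 1.98 × 30 = 47.52 mm
Seasonal total = 458.26 mm

458 mm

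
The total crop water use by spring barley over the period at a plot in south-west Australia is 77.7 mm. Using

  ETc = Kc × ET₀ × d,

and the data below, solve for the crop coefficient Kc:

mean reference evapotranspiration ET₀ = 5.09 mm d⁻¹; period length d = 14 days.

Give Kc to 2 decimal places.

ETc = Kc × ET₀ × d  ⇒  Kc = ETc / (ET₀ × d)
Kc = 77.7 / (5.09 × 14) = 77.7 / 71.26 = 1.0904

1.09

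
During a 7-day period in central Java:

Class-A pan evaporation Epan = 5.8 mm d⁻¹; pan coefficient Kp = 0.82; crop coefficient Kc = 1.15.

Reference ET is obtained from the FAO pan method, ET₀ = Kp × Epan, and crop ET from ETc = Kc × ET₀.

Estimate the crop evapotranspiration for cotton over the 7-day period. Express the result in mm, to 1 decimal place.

38.3 mm

ET₀ = 0.82 × 5.8 = 4.7560 mm/d
ETc = Kc × ET₀ = 1.15 × 4.7560 = 5.4694 mm/d
Over 7 days: 5.4694 × 7 = 38.286 mm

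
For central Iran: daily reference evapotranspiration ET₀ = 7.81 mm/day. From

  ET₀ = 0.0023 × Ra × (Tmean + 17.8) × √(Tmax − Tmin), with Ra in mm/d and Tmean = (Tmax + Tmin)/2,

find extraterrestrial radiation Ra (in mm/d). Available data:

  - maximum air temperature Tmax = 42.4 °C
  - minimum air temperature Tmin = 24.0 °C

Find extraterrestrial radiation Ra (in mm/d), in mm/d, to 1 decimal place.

Tmean = 33.20 °C; √ΔT = 4.2895
Ra = ET₀ / [0.0023 × (Tmean+17.8) × √ΔT] = 7.81 / (0.0023 × 51.00 × 4.2895) = 15.522 mm/d

15.5 mm/d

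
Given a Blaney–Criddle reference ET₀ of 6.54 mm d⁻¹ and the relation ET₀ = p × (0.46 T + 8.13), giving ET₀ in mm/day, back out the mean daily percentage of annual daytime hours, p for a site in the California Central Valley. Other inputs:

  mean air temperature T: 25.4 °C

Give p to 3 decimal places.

p = ET₀ / (0.46 T + 8.13) = 6.54 / (0.46 × 25.4 + 8.13) = 6.54 / 19.814 = 0.3301

0.330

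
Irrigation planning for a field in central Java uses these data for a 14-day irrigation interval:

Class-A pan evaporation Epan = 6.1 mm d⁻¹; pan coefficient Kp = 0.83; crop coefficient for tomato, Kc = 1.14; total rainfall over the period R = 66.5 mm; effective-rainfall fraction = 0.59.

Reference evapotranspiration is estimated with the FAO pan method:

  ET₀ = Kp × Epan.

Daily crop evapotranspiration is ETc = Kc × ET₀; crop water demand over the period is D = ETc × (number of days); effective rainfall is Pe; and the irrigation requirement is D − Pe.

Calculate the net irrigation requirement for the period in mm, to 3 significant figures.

41.6 mm

ET₀ = 0.83 × 6.1 = 5.0630 mm/d
ETc = Kc × ET₀ = 1.14 × 5.0630 = 5.7718 mm/d
Crop demand D = ETc × 14 d = 5.7718 × 14 = 80.805 mm
Pe = 0.59 × 66.5 = 39.235 mm
D − Pe = 80.805 − 39.235 = 41.570 mm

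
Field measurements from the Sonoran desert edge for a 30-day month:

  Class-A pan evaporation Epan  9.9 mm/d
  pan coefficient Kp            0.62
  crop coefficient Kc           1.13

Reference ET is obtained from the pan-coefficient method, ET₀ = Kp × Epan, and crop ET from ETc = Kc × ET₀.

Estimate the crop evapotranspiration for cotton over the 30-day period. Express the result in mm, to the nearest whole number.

ET₀ = 0.62 × 9.9 = 6.1380 mm/d
ETc = Kc × ET₀ = 1.13 × 6.1380 = 6.9359 mm/d
Over 30 days: 6.9359 × 30 = 208.077 mm

208 mm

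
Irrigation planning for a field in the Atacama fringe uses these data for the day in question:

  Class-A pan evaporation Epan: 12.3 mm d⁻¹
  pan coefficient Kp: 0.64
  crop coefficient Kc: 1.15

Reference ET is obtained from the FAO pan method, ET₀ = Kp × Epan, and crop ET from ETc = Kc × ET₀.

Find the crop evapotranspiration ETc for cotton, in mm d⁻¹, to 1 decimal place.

ET₀ = 0.64 × 12.3 = 7.8720 mm/d
ETc = Kc × ET₀ = 1.15 × 7.8720 = 9.0528 mm/d

9.1 mm d⁻¹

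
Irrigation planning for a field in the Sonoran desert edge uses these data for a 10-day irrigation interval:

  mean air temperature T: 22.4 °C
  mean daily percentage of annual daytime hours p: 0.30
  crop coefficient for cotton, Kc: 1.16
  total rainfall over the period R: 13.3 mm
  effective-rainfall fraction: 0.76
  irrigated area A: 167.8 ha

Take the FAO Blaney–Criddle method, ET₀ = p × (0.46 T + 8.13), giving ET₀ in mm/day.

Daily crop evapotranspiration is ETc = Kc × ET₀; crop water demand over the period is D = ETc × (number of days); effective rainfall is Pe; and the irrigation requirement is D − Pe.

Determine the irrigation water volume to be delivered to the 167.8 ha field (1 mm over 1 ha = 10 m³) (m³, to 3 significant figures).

90700 m³

ET₀ = 0.30 × (0.46 × 22.4 + 8.13) = 0.30 × 18.434 = 5.5302 mm/d
ETc = Kc × ET₀ = 1.16 × 5.5302 = 6.4150 mm/d
Crop demand D = ETc × 10 d = 6.4150 × 10 = 64.150 mm
Pe = 0.76 × 13.3 = 10.108 mm
D − Pe = 64.150 − 10.108 = 54.042 mm
Volume = 54.042 mm × 167.8 ha × 10 = 90682.5 m³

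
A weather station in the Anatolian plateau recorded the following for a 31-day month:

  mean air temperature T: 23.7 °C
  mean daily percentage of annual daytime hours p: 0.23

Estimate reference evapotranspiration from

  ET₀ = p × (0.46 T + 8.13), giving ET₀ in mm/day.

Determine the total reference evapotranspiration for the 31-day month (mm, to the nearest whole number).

ET₀ = 0.23 × (0.46 × 23.7 + 8.13) = 0.23 × 19.032 = 4.3774 mm/d
Monthly total = 4.3774 × 31 = 135.699 mm

136 mm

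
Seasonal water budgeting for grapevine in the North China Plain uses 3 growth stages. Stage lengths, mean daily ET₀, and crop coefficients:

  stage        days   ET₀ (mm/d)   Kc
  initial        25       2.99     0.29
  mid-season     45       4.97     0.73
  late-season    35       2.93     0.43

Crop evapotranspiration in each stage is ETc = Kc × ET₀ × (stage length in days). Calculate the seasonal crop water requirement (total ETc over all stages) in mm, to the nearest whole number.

initial: 0.29 × 2.99 × 25 = 21.68 mm
mid-season: 0.73 × 4.97 × 45 = 163.26 mm
late-season: 0.43 × 2.93 × 35 = 44.10 mm
Seasonal total = 229.04 mm

229 mm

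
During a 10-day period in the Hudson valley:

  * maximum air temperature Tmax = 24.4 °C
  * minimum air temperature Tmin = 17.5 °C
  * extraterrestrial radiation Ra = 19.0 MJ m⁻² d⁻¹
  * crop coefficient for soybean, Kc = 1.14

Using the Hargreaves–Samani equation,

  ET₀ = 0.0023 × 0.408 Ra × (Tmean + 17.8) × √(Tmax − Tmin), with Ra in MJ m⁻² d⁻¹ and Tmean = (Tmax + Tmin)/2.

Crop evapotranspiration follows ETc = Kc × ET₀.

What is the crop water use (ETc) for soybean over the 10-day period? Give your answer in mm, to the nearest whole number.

21 mm

Tmean = (24.4 + 17.5)/2 = 20.95 °C
0.408 Ra = 0.408 × 19.0 = 7.7520 mm/d equivalent
ET₀ = 0.0023 × 7.7520 × (20.95 + 17.8) × √6.9 = 0.0023 × 7.7520 × 38.75 × 2.6268 = 1.8148 mm/d
ETc = Kc × ET₀ = 1.14 × 1.8148 = 2.0689 mm/d
Over 10 days: 2.0689 × 10 = 20.689 mm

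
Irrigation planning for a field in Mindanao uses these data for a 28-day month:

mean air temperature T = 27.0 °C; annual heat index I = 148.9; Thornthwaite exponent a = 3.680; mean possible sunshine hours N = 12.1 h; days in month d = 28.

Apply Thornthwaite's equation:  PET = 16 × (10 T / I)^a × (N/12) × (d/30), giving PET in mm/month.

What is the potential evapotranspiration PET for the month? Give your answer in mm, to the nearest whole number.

135 mm

10T/I = 10 × 27.0 / 148.9 = 1.8133
(10T/I)^a = 1.8133^3.680 = 8.9365
Uncorrected PET = 16 × 8.9365 = 142.984 mm
Correction = (N/12)(d/30) = (12.1/12)(28/30) = 0.9411
PET = 142.984 × 0.9411 = 134.562 mm/month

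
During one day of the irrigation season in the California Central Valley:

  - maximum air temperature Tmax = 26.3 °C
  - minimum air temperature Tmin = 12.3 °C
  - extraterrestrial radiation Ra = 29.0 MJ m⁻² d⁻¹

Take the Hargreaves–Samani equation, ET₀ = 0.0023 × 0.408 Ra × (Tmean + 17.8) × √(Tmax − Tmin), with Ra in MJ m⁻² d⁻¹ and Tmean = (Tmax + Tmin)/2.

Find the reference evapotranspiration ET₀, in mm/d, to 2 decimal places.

3.78 mm/d

Tmean = (26.3 + 12.3)/2 = 19.30 °C
0.408 Ra = 0.408 × 29.0 = 11.8320 mm/d equivalent
ET₀ = 0.0023 × 11.8320 × (19.30 + 17.8) × √14.0 = 0.0023 × 11.8320 × 37.10 × 3.7417 = 3.7777 mm/d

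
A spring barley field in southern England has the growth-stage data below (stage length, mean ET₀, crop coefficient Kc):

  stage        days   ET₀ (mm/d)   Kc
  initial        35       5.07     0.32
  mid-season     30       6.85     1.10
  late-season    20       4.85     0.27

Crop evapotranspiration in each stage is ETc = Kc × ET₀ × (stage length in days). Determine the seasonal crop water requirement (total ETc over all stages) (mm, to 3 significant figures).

initial: 0.32 × 5.07 × 35 = 56.78 mm
mid-season: 1.10 × 6.85 × 30 = 226.05 mm
late-season: 0.27 × 4.85 × 20 = 26.19 mm
Seasonal total = 309.02 mm

309 mm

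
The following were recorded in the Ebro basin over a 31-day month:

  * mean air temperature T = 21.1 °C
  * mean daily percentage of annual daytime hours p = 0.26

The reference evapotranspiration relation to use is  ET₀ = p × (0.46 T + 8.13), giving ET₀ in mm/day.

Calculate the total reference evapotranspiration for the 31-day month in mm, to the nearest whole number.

144 mm

ET₀ = 0.26 × (0.46 × 21.1 + 8.13) = 0.26 × 17.836 = 4.6374 mm/d
Monthly total = 4.6374 × 31 = 143.759 mm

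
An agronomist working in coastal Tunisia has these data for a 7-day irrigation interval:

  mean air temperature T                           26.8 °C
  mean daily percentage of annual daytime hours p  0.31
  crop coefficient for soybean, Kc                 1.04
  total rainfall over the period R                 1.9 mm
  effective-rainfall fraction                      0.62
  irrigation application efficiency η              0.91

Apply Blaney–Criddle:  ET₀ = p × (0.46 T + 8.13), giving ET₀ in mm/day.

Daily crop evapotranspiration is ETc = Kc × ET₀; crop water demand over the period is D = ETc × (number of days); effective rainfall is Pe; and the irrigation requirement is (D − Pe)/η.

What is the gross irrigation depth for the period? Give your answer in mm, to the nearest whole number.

49 mm

ET₀ = 0.31 × (0.46 × 26.8 + 8.13) = 0.31 × 20.458 = 6.3420 mm/d
ETc = Kc × ET₀ = 1.04 × 6.3420 = 6.5957 mm/d
Crop demand D = ETc × 7 d = 6.5957 × 7 = 46.170 mm
Pe = 0.62 × 1.9 = 1.178 mm
D − Pe = 46.170 − 1.178 = 44.992 mm
Gross irrigation = 44.992 / 0.91 = 49.442 mm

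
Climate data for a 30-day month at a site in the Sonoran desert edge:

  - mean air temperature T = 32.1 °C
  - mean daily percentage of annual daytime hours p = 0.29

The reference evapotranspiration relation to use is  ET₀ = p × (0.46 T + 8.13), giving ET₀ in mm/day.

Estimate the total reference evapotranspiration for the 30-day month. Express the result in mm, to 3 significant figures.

ET₀ = 0.29 × (0.46 × 32.1 + 8.13) = 0.29 × 22.896 = 6.6398 mm/d
Monthly total = 6.6398 × 30 = 199.194 mm

199 mm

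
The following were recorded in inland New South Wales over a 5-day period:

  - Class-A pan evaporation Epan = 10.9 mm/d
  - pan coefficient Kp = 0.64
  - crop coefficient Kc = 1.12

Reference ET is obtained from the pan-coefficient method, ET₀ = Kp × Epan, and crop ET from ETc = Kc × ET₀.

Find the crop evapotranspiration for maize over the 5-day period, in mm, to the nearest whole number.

ET₀ = 0.64 × 10.9 = 6.9760 mm/d
ETc = Kc × ET₀ = 1.12 × 6.9760 = 7.8131 mm/d
Over 5 days: 7.8131 × 5 = 39.066 mm

39 mm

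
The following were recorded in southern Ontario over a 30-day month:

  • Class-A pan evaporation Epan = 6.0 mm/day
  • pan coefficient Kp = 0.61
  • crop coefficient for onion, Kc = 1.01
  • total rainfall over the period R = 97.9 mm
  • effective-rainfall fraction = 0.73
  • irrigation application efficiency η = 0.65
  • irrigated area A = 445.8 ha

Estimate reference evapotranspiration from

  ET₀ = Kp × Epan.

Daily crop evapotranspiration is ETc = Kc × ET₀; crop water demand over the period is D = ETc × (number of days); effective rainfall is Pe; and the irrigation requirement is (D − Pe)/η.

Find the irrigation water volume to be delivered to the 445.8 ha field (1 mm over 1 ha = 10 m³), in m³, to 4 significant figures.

ET₀ = 0.61 × 6.0 = 3.6600 mm/d
ETc = Kc × ET₀ = 1.01 × 3.6600 = 3.6966 mm/d
Crop demand D = ETc × 30 d = 3.6966 × 30 = 110.898 mm
Pe = 0.73 × 97.9 = 71.467 mm
D − Pe = 110.898 − 71.467 = 39.431 mm
Gross irrigation = 39.431 / 0.65 = 60.663 mm
Volume = 60.663 mm × 445.8 ha × 10 = 270435.7 m³

270400 m³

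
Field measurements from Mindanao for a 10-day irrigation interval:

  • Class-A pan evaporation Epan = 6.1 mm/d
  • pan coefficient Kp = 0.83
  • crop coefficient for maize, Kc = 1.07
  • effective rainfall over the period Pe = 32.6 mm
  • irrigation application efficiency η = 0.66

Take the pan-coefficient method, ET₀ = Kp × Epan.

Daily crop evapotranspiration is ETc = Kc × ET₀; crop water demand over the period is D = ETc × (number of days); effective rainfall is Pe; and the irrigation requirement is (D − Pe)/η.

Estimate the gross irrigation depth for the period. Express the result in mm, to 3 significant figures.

32.7 mm

ET₀ = 0.83 × 6.1 = 5.0630 mm/d
ETc = Kc × ET₀ = 1.07 × 5.0630 = 5.4174 mm/d
Crop demand D = ETc × 10 d = 5.4174 × 10 = 54.174 mm
D − Pe = 54.174 − 32.6 = 21.574 mm
Gross irrigation = 21.574 / 0.66 = 32.688 mm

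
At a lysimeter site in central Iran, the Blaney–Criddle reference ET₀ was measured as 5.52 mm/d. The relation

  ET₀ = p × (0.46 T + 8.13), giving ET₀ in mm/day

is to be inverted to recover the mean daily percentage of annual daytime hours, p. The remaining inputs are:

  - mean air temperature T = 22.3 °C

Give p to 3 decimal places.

p = ET₀ / (0.46 T + 8.13) = 5.52 / (0.46 × 22.3 + 8.13) = 5.52 / 18.388 = 0.3002

0.300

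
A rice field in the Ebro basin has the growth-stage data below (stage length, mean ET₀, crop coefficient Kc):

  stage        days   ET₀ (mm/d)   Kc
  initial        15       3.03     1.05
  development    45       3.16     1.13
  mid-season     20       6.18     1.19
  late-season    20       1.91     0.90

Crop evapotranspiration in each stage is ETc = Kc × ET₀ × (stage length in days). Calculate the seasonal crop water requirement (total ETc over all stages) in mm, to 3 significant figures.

390 mm

initial: 1.05 × 3.03 × 15 = 47.72 mm
development: 1.13 × 3.16 × 45 = 160.69 mm
mid-season: 1.19 × 6.18 × 20 = 147.08 mm
late-season: 0.90 × 1.91 × 20 = 34.38 mm
Seasonal total = 389.87 mm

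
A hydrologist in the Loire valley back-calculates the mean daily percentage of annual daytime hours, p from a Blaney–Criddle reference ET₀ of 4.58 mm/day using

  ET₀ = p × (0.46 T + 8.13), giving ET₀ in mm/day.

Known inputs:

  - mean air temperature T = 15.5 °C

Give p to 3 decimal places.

p = ET₀ / (0.46 T + 8.13) = 4.58 / (0.46 × 15.5 + 8.13) = 4.58 / 15.260 = 0.3001

0.300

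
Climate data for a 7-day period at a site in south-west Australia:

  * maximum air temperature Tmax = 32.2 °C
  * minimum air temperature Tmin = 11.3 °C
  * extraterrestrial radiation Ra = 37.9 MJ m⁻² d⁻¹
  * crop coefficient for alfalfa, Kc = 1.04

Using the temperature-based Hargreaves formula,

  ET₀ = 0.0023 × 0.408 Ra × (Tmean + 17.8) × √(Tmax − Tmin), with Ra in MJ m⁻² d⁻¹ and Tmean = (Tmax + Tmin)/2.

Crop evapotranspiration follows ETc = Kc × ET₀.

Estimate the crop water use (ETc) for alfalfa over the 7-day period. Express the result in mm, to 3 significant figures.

Tmean = (32.2 + 11.3)/2 = 21.75 °C
0.408 Ra = 0.408 × 37.9 = 15.4632 mm/d equivalent
ET₀ = 0.0023 × 15.4632 × (21.75 + 17.8) × √20.9 = 0.0023 × 15.4632 × 39.55 × 4.5717 = 6.4306 mm/d
ETc = Kc × ET₀ = 1.04 × 6.4306 = 6.6878 mm/d
Over 7 days: 6.6878 × 7 = 46.815 mm

46.8 mm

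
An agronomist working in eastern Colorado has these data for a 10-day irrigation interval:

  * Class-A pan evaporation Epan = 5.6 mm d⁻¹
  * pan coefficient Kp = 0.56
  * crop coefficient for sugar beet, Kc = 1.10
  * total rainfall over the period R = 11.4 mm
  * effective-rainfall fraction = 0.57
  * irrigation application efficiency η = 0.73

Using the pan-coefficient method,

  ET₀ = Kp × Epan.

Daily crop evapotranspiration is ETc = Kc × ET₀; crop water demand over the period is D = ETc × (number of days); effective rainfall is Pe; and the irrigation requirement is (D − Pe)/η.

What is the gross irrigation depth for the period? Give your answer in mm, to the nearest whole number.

38 mm

ET₀ = 0.56 × 5.6 = 3.1360 mm/d
ETc = Kc × ET₀ = 1.10 × 3.1360 = 3.4496 mm/d
Crop demand D = ETc × 10 d = 3.4496 × 10 = 34.496 mm
Pe = 0.57 × 11.4 = 6.498 mm
D − Pe = 34.496 − 6.498 = 27.998 mm
Gross irrigation = 27.998 / 0.73 = 38.353 mm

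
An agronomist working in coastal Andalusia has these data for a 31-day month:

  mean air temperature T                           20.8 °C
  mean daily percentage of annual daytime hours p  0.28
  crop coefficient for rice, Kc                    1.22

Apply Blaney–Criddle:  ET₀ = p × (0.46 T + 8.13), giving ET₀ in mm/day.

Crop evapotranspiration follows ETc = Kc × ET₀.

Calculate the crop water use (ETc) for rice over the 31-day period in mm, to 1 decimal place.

187.4 mm

ET₀ = 0.28 × (0.46 × 20.8 + 8.13) = 0.28 × 17.698 = 4.9554 mm/d
ETc = Kc × ET₀ = 1.22 × 4.9554 = 6.0456 mm/d
Over 31 days: 6.0456 × 31 = 187.414 mm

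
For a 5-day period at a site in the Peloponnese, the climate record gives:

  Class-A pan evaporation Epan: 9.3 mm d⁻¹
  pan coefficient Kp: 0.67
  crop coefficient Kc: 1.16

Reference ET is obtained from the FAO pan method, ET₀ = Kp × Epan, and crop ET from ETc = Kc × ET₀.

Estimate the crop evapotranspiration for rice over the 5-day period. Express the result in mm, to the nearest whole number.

36 mm

ET₀ = 0.67 × 9.3 = 6.2310 mm/d
ETc = Kc × ET₀ = 1.16 × 6.2310 = 7.2280 mm/d
Over 5 days: 7.2280 × 5 = 36.140 mm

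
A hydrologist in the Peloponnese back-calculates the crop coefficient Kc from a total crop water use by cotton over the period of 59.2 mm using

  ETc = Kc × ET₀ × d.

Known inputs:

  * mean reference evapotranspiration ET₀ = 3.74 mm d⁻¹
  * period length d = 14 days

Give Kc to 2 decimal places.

ETc = Kc × ET₀ × d  ⇒  Kc = ETc / (ET₀ × d)
Kc = 59.2 / (3.74 × 14) = 59.2 / 52.36 = 1.1306

1.13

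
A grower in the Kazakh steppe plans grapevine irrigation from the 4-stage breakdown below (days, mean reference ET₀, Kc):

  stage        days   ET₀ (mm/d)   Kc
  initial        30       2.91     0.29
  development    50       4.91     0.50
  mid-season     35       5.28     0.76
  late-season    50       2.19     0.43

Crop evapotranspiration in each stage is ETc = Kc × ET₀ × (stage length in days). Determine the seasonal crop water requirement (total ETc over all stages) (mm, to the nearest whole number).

336 mm

initial: 0.29 × 2.91 × 30 = 25.32 mm
development: 0.50 × 4.91 × 50 = 122.75 mm
mid-season: 0.76 × 5.28 × 35 = 140.45 mm
late-season: 0.43 × 2.19 × 50 = 47.09 mm
Seasonal total = 335.61 mm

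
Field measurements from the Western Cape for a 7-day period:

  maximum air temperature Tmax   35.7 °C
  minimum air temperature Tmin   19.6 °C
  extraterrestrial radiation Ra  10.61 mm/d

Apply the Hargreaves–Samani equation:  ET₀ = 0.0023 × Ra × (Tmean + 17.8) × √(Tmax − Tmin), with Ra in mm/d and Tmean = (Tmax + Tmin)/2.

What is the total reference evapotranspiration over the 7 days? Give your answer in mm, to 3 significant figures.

31.2 mm

Tmean = (35.7 + 19.6)/2 = 27.65 °C
ET₀ = 0.0023 × 10.61 × (27.65 + 17.8) × √16.1 = 0.0023 × 10.61 × 45.45 × 4.0125 = 4.4503 mm/d
Over 7 days: 4.4503 × 7 = 31.152 mm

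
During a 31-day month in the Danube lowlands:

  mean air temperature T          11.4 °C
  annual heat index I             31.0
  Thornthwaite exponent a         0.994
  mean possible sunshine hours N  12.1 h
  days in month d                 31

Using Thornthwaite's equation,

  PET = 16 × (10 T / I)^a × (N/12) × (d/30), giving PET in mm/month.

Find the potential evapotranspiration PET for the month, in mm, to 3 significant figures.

10T/I = 10 × 11.4 / 31.0 = 3.6774
(10T/I)^a = 3.6774^0.994 = 3.6488
Uncorrected PET = 16 × 3.6488 = 58.381 mm
Correction = (N/12)(d/30) = (12.1/12)(31/30) = 1.0419
PET = 58.381 × 1.0419 = 60.827 mm/month

60.8 mm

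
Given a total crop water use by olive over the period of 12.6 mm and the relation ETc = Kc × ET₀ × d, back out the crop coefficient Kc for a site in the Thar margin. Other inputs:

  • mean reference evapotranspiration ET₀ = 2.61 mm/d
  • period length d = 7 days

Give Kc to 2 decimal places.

ETc = Kc × ET₀ × d  ⇒  Kc = ETc / (ET₀ × d)
Kc = 12.6 / (2.61 × 7) = 12.6 / 18.27 = 0.6897

0.69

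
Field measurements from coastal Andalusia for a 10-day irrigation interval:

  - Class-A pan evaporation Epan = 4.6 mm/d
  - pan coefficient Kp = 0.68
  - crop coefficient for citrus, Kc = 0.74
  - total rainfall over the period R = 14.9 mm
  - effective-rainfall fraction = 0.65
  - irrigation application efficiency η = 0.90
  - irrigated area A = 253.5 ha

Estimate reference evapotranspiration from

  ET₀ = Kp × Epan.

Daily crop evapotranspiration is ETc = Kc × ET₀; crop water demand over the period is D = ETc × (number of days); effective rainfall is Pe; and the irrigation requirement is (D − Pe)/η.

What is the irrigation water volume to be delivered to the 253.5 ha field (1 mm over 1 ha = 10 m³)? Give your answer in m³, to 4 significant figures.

ET₀ = 0.68 × 4.6 = 3.1280 mm/d
ETc = Kc × ET₀ = 0.74 × 3.1280 = 2.3147 mm/d
Crop demand D = ETc × 10 d = 2.3147 × 10 = 23.147 mm
Pe = 0.65 × 14.9 = 9.685 mm
D − Pe = 23.147 − 9.685 = 13.462 mm
Gross irrigation = 13.462 / 0.90 = 14.958 mm
Volume = 14.958 mm × 253.5 ha × 10 = 37918.5 m³

37920 m³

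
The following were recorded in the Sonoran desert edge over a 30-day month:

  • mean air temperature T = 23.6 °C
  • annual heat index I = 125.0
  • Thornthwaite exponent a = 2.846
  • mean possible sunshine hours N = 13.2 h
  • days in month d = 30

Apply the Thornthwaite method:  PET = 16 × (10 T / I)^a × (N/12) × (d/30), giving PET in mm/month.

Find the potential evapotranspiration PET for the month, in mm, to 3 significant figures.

10T/I = 10 × 23.6 / 125.0 = 1.8880
(10T/I)^a = 1.8880^2.846 = 6.1024
Uncorrected PET = 16 × 6.1024 = 97.638 mm
Correction = (N/12)(d/30) = (13.2/12)(30/30) = 1.1000
PET = 97.638 × 1.1000 = 107.402 mm/month

107 mm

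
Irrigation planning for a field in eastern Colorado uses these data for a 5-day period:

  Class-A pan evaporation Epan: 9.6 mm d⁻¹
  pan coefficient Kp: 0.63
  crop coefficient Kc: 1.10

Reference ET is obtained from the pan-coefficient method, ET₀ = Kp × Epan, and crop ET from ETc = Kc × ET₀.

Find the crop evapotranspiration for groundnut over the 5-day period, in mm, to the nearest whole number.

33 mm

ET₀ = 0.63 × 9.6 = 6.0480 mm/d
ETc = Kc × ET₀ = 1.10 × 6.0480 = 6.6528 mm/d
Over 5 days: 6.6528 × 5 = 33.264 mm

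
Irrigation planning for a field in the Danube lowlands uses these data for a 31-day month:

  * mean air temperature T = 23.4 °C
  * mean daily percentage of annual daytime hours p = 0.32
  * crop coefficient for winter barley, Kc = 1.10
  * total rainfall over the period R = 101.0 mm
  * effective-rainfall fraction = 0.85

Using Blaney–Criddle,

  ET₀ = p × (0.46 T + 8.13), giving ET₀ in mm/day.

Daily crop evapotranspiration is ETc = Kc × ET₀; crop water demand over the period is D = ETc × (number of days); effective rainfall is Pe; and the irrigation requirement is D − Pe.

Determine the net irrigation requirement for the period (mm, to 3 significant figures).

ET₀ = 0.32 × (0.46 × 23.4 + 8.13) = 0.32 × 18.894 = 6.0461 mm/d
ETc = Kc × ET₀ = 1.10 × 6.0461 = 6.6507 mm/d
Crop demand D = ETc × 31 d = 6.6507 × 31 = 206.172 mm
Pe = 0.85 × 101.0 = 85.850 mm
D − Pe = 206.172 − 85.850 = 120.322 mm

120 mm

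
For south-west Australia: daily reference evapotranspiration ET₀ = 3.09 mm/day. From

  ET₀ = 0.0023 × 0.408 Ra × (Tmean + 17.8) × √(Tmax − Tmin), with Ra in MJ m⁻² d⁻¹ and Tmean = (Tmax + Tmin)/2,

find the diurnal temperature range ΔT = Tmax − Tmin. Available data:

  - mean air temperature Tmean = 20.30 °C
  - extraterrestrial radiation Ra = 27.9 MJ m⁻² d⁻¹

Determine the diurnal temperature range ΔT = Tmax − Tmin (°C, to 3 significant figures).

√ΔT = ET₀ / [0.0023 × 0.408 × Ra × (Tmean+17.8)] = 3.09 / (0.0023 × 11.3832 × 38.10) = 3.0977
ΔT = 3.0977² = 9.596 °C

9.60 °C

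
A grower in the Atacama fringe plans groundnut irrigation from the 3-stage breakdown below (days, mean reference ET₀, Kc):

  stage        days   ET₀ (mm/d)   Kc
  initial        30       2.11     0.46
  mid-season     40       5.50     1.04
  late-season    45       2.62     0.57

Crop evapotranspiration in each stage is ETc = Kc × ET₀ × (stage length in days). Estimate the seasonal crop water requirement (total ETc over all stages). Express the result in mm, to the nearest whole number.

325 mm

initial: 0.46 × 2.11 × 30 = 29.12 mm
mid-season: 1.04 × 5.50 × 40 = 228.80 mm
late-season: 0.57 × 2.62 × 45 = 67.20 mm
Seasonal total = 325.12 mm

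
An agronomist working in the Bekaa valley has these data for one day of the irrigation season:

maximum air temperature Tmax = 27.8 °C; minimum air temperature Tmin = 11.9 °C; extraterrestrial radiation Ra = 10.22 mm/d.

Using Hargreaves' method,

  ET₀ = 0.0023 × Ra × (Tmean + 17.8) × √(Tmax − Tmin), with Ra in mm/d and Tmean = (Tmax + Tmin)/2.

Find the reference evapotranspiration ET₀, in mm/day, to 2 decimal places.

3.53 mm/day

Tmean = (27.8 + 11.9)/2 = 19.85 °C
ET₀ = 0.0023 × 10.22 × (19.85 + 17.8) × √15.9 = 0.0023 × 10.22 × 37.65 × 3.9875 = 3.5289 mm/d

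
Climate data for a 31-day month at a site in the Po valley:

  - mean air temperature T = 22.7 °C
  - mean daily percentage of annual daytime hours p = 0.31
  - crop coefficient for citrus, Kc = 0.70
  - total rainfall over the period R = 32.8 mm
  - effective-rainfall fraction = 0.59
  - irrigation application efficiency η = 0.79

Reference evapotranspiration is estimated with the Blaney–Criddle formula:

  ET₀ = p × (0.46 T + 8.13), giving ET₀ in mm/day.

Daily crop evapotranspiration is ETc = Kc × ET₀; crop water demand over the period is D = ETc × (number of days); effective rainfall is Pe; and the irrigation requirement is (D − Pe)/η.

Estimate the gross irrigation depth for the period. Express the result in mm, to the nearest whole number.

ET₀ = 0.31 × (0.46 × 22.7 + 8.13) = 0.31 × 18.572 = 5.7573 mm/d
ETc = Kc × ET₀ = 0.70 × 5.7573 = 4.0301 mm/d
Crop demand D = ETc × 31 d = 4.0301 × 31 = 124.933 mm
Pe = 0.59 × 32.8 = 19.352 mm
D − Pe = 124.933 − 19.352 = 105.581 mm
Gross irrigation = 105.581 / 0.79 = 133.647 mm

134 mm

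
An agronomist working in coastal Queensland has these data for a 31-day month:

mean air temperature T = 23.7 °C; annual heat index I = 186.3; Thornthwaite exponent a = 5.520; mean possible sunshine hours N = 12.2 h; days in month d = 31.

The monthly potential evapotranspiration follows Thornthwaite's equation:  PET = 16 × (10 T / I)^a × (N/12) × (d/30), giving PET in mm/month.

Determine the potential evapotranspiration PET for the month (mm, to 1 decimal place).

63.5 mm

10T/I = 10 × 23.7 / 186.3 = 1.2721
(10T/I)^a = 1.2721^5.520 = 3.7754
Uncorrected PET = 16 × 3.7754 = 60.406 mm
Correction = (N/12)(d/30) = (12.2/12)(31/30) = 1.0506
PET = 60.406 × 1.0506 = 63.463 mm/month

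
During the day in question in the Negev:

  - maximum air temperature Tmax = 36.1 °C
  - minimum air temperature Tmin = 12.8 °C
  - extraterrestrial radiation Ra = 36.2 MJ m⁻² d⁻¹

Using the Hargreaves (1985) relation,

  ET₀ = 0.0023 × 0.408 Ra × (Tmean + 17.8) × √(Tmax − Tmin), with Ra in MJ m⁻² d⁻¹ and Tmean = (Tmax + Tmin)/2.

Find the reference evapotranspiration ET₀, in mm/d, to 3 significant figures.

Tmean = (36.1 + 12.8)/2 = 24.45 °C
0.408 Ra = 0.408 × 36.2 = 14.7696 mm/d equivalent
ET₀ = 0.0023 × 14.7696 × (24.45 + 17.8) × √23.3 = 0.0023 × 14.7696 × 42.25 × 4.8270 = 6.9279 mm/d

6.93 mm/d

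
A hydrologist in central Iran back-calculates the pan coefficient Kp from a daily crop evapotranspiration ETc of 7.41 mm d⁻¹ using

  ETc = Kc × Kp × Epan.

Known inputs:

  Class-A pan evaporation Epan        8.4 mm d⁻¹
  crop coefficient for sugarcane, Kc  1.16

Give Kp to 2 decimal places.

0.76

ETc = Kc × Kp × Epan  ⇒  Kp = ETc / (Kc × Epan)
Kp = 7.41 / (1.16 × 8.4) = 7.41 / 9.744 = 0.7605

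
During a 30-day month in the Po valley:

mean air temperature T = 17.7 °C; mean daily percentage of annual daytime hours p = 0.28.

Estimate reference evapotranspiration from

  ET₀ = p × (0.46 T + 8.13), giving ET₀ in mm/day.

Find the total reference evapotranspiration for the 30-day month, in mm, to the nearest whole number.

ET₀ = 0.28 × (0.46 × 17.7 + 8.13) = 0.28 × 16.272 = 4.5562 mm/d
Monthly total = 4.5562 × 30 = 136.686 mm

137 mm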